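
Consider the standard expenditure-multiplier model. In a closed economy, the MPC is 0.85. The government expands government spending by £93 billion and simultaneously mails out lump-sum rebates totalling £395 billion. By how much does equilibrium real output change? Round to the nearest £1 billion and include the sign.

Expenditure multiplier = 1/(1 − MPC) = 1/(1 − 0.85) = 1/0.15 ≈ 6.667.
ΔG contributes k·ΔG = (+£93 billion) / 0.15 = +£620 billion.
ΔT of −£395 billion changes first-round spending by −c·ΔT = +£335.75 billion, contributing k·(−c·ΔT) = (+£335.75 billion) / 0.15 ≈ +£2,238.3 billion.
Net ΔY = k(ΔG − c·ΔT) = (+£428.75 billion) / 0.15 ≈ +£2,858 billion.

+£2,858 billion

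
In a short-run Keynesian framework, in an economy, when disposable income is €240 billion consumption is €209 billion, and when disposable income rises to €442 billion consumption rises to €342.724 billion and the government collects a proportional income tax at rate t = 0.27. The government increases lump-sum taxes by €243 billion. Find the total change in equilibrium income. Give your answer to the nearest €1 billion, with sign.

MPC = ΔC/ΔYd = (342.724 − 209)/(442 − 240) = 133.724/202 = 0.662.
A lump-sum tax change of +€243 billion shifts disposable income by −€243 billion; first-round consumption changes by −c × ΔT = −0.662 × (+€243 billion) = −€160.866 billion.
Expenditure multiplier = 1/(1 − c(1−t)) = 1/(1 − 0.662×0.73) = 1/0.51674 ≈ 1.935.
The tax multiplier is −c × k ≈ −1.281, so ΔY = k × (−c·ΔT) = (−€160.866 billion) / 0.51674 ≈ −€311 billion.

−€311 billion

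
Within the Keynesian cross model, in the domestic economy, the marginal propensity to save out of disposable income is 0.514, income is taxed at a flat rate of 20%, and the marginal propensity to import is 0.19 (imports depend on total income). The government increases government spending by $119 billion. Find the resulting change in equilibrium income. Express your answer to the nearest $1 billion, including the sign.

+$149 billion

MPC = 1 − MPS = 1 − 0.514 = 0.486.
Expenditure multiplier = 1/(1 − c(1−t) + m) = 1/(1 − 0.486×0.8 + 0.19) = 1/0.8012 ≈ 1.248.
ΔY = k × ΔG = (+$119 billion) / 0.8012 ≈ +$149 billion.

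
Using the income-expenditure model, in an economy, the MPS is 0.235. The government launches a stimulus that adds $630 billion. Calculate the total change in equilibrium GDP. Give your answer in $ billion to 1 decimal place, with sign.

+$2,680.9 billion

MPC = 1 − MPS = 1 − 0.235 = 0.765.
Spending multiplier = 1/(1 − MPC) = 1/(1 − 0.765) = 1/0.235 ≈ 4.255.
ΔY = k × ΔG = (+$630 billion) / 0.235 ≈ +$2,680.9 billion.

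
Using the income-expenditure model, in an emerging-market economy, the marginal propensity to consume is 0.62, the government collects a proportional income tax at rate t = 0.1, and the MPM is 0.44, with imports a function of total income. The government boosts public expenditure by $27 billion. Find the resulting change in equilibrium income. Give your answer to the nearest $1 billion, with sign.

Spending multiplier = 1/(1 − c(1−t) + m) = 1/(1 − 0.62×0.9 + 0.44) = 1/0.882 ≈ 1.134.
ΔY = k × ΔG = (+$27 billion) / 0.882 ≈ +$31 billion.

+$31 billion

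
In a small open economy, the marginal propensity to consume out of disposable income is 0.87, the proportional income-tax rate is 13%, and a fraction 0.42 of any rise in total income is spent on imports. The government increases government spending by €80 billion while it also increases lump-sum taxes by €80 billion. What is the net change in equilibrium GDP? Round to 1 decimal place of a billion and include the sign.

Expenditure multiplier = 1/(1 − c(1−t) + m) = 1/(1 − 0.87×0.87 + 0.42) = 1/0.6631 ≈ 1.508.
ΔG contributes k·ΔG = (+€80 billion) / 0.6631 ≈ +€120.6 billion.
ΔT of +€80 billion changes first-round spending by −c·ΔT = −€69.6 billion, contributing k·(−c·ΔT) = (−€69.6 billion) / 0.6631 ≈ −€105 billion.
Net ΔY = k(ΔG − c·ΔT) = (+€10.4 billion) / 0.6631 ≈ +€15.7 billion.

+€15.7 billion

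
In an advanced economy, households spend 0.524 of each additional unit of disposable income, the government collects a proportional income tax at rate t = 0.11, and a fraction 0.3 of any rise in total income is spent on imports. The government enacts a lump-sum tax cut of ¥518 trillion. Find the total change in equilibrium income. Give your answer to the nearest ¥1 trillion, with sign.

+¥326 trillion

A lump-sum tax change of −¥518 trillion shifts disposable income by +¥518 trillion; first-round consumption changes by −c × ΔT = −0.524 × (−¥518 trillion) = +¥271.432 trillion.
Expenditure multiplier = 1/(1 − c(1−t) + m) = 1/(1 − 0.524×0.89 + 0.3) = 1/0.83364 ≈ 1.2.
The tax multiplier is −c × k ≈ −0.629, so ΔY = k × (−c·ΔT) = (+¥271.432 trillion) / 0.83364 ≈ +¥326 trillion.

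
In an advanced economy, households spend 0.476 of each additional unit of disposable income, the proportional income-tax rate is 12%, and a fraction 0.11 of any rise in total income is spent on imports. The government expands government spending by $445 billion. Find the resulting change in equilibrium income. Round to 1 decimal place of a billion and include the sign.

Spending multiplier = 1/(1 − c(1−t) + m) = 1/(1 − 0.476×0.88 + 0.11) = 1/0.69112 ≈ 1.447.
ΔY = k × ΔG = (+$445 billion) / 0.69112 ≈ +$643.9 billion.

+$643.9 billion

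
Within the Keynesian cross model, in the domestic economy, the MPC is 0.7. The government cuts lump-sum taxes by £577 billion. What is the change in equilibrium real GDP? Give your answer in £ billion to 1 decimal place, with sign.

+£1,346.3 billion

A lump-sum tax change of −£577 billion shifts disposable income by +£577 billion; first-round consumption changes by −c × ΔT = −0.7 × (−£577 billion) = +£403.9 billion.
Expenditure multiplier = 1/(1 − MPC) = 1/(1 − 0.7) = 1/0.3 ≈ 3.333.
The tax multiplier is −c × k ≈ −2.333, so ΔY = k × (−c·ΔT) = (+£403.9 billion) / 0.3 ≈ +£1,346.3 billion.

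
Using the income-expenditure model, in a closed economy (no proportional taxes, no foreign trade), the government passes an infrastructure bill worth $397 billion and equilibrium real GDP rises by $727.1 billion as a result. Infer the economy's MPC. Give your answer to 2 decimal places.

0.45

Implied spending multiplier k = ΔY/ΔG = 727.1/397 ≈ 1.8315.
Since k = 1/(1 − MPC), MPC = 1 − 1/k = 1 − ΔG/ΔY = 1 − 397/727.1 ≈ 0.45.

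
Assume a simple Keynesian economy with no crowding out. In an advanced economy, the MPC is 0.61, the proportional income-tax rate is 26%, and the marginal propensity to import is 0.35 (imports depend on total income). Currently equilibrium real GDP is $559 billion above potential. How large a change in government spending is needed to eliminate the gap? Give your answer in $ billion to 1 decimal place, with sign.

Spending multiplier = 1/(1 − c(1−t) + m) = 1/(1 − 0.61×0.74 + 0.35) = 1/0.8986 ≈ 1.113.
Need ΔY = −$559 billion, so ΔG = ΔY/k = (−$559 billion) × 0.8986 ≈ −$502.3 billion.
The government should cut government spending by $502.3 billion.

−$502.3 billion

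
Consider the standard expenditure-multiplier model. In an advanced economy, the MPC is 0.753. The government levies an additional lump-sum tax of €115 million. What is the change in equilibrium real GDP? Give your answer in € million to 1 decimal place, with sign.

−€350.6 million

A lump-sum tax change of +€115 million shifts disposable income by −€115 million; first-round consumption changes by −c × ΔT = −0.753 × (+€115 million) = −€86.595 million.
Expenditure multiplier = 1/(1 − MPC) = 1/(1 − 0.753) = 1/0.247 ≈ 4.049.
The tax multiplier is −c × k ≈ −3.049, so ΔY = k × (−c·ΔT) = (−€86.595 million) / 0.247 ≈ −€350.6 million.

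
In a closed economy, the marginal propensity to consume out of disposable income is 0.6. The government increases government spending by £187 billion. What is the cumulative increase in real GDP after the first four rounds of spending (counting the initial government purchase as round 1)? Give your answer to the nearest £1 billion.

£407 billion

Round 1 adds ΔG = £187 billion; each later round is MPC = 0.6 times the previous.
After 4 rounds: 187 + 112.2 + 67.32 + 40.392 = ΔG·(1 − c^4)/(1 − c) = 187 × (1 − 0.1296)/0.4 ≈ £407 billion.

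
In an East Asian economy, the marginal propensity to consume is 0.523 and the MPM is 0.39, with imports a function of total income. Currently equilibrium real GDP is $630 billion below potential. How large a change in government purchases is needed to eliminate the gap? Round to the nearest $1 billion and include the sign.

+$546 billion

Spending multiplier = 1/(1 − c + m) = 1/(1 − 0.523 + 0.39) = 1/0.867 ≈ 1.153.
Need ΔY = +$630 billion, so ΔG = ΔY/k = (+$630 billion) × 0.867 ≈ +$546 billion.
The government should increase government purchases by $546 billion.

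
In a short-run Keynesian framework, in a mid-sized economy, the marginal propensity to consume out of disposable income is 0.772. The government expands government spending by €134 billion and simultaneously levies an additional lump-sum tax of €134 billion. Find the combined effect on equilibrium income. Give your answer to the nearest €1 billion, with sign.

+€134 billion

Expenditure multiplier = 1/(1 − MPC) = 1/(1 − 0.772) = 1/0.228 ≈ 4.386.
ΔG contributes k·ΔG = (+€134 billion) / 0.228 ≈ +€587.7 billion.
ΔT of +€134 billion changes first-round spending by −c·ΔT = −€103.448 billion, contributing k·(−c·ΔT) = (−€103.448 billion) / 0.228 ≈ −€453.7 billion.
With ΔG = ΔT and no other leakages, the balanced-budget multiplier is 1, so ΔY = ΔG = +€134 billion.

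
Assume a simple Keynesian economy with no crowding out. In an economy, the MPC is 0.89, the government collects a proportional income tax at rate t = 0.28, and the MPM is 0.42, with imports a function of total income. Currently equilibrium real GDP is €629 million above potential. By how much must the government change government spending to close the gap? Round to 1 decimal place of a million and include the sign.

−€490.1 million

Spending multiplier = 1/(1 − c(1−t) + m) = 1/(1 − 0.89×0.72 + 0.42) = 1/0.7792 ≈ 1.283.
Need ΔY = −€629 million, so ΔG = ΔY/k = (−€629 million) × 0.7792 ≈ −€490.1 million.
The government should cut government spending by €490.1 million.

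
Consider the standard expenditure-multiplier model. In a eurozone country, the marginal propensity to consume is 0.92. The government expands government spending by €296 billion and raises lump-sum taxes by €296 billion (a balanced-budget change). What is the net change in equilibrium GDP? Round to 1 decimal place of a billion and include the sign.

+€296.0 billion

Expenditure multiplier = 1/(1 − MPC) = 1/(1 − 0.92) = 1/0.08 = 12.5.
ΔG contributes k·ΔG = (+€296 billion) / 0.08 = +€3,700 billion.
ΔT of +€296 billion changes first-round spending by −c·ΔT = −€272.32 billion, contributing k·(−c·ΔT) = (−€272.32 billion) / 0.08 = −€3,404 billion.
With ΔG = ΔT and no other leakages, the balanced-budget multiplier is 1, so ΔY = ΔG = +€296 billion.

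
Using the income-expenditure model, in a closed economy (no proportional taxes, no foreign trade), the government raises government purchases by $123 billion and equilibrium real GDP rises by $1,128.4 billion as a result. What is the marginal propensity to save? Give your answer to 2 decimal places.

0.11

Implied spending multiplier k = ΔY/ΔG = 1,128.4/123 ≈ 9.174.
Since k = 1/(1 − MPC), MPC = 1 − 1/k = 1 − ΔG/ΔY = 1 − 123/1,128.4 ≈ 0.89.
MPS = 1 − MPC = 0.11.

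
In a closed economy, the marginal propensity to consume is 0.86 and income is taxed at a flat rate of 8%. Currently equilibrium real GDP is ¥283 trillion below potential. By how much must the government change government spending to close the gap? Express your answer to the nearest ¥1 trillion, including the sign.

+¥59 trillion

Spending multiplier = 1/(1 − c(1−t)) = 1/(1 − 0.86×0.92) = 1/0.2088 ≈ 4.789.
Need ΔY = +¥283 trillion, so ΔG = ΔY/k = (+¥283 trillion) × 0.2088 ≈ +¥59 trillion.
The government should increase government spending by ¥59 trillion.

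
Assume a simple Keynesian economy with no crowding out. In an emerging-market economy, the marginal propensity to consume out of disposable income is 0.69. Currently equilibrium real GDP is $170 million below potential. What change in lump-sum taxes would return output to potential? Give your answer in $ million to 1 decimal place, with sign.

Spending multiplier = 1/(1 − MPC) = 1/(1 − 0.69) = 1/0.31 ≈ 3.226.
Tax multiplier = −c·k = −0.69/0.31 ≈ −2.226. Need ΔY = +$170 million, so ΔT = ΔY/(−c·k) = −(+$170 million) × 0.31 / 0.69 ≈ −$76.4 million.
The government should cut lump-sum taxes by $76.4 million.

−$76.4 million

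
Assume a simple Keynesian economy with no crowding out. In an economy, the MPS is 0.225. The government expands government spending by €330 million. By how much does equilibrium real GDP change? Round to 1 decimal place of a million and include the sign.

+€1,466.7 million

MPC = 1 − MPS = 1 − 0.225 = 0.775.
Government-spending multiplier = 1/(1 − MPC) = 1/(1 − 0.775) = 1/0.225 ≈ 4.444.
ΔY = k × ΔG = (+€330 million) / 0.225 ≈ +€1,466.7 million.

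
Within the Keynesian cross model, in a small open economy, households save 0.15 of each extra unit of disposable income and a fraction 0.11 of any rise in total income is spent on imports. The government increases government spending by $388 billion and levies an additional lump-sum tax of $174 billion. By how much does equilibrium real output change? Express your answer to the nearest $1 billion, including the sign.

MPC = 1 − MPS = 1 − 0.15 = 0.85.
Expenditure multiplier = 1/(1 − c + m) = 1/(1 − 0.85 + 0.11) = 1/0.26 ≈ 3.846.
ΔG contributes k·ΔG = (+$388 billion) / 0.26 ≈ +$1,492.3 billion.
ΔT of +$174 billion changes first-round spending by −c·ΔT = −$147.9 billion, contributing k·(−c·ΔT) = (−$147.9 billion) / 0.26 ≈ −$568.8 billion.
Net ΔY = k(ΔG − c·ΔT) = (+$240.1 billion) / 0.26 ≈ +$923 billion.

+$923 billion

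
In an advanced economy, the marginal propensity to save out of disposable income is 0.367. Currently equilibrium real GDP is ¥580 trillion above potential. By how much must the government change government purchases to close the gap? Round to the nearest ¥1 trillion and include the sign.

MPC = 1 − MPS = 1 − 0.367 = 0.633.
Spending multiplier = 1/(1 − MPC) = 1/(1 − 0.633) = 1/0.367 ≈ 2.725.
Need ΔY = −¥580 trillion, so ΔG = ΔY/k = (−¥580 trillion) × 0.367 ≈ −¥213 trillion.
The government should cut government purchases by ¥213 trillion.

−¥213 trillion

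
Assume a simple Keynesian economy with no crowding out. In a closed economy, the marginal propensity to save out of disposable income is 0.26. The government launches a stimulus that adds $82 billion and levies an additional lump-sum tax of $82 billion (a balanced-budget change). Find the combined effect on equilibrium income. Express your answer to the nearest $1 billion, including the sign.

MPC = 1 − MPS = 1 − 0.26 = 0.74.
Expenditure multiplier = 1/(1 − MPC) = 1/(1 − 0.74) = 1/0.26 ≈ 3.846.
ΔG contributes k·ΔG = (+$82 billion) / 0.26 ≈ +$315.4 billion.
ΔT of +$82 billion changes first-round spending by −c·ΔT = −$60.68 billion, contributing k·(−c·ΔT) = (−$60.68 billion) / 0.26 ≈ −$233.4 billion.
With ΔG = ΔT and no other leakages, the balanced-budget multiplier is 1, so ΔY = ΔG = +$82 billion.

+$82 billion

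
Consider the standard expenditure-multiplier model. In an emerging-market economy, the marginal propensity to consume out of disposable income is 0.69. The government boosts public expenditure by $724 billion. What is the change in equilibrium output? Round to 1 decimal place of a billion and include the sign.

+$2,335.5 billion

Spending multiplier = 1/(1 − MPC) = 1/(1 − 0.69) = 1/0.31 ≈ 3.226.
ΔY = k × ΔG = (+$724 billion) / 0.31 ≈ +$2,335.5 billion.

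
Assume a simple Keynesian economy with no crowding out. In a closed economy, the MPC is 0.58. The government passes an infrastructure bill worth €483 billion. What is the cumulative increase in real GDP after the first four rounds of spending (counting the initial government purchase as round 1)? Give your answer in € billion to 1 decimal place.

€1,019.9 billion

Round 1 adds ΔG = €483 billion; each later round is MPC = 0.58 times the previous.
After 4 rounds: 483 + 280.14 + 162.4812 + 94.239096 = ΔG·(1 − c^4)/(1 − c) = 483 × (1 − 0.11316496)/0.42 ≈ €1,019.9 billion.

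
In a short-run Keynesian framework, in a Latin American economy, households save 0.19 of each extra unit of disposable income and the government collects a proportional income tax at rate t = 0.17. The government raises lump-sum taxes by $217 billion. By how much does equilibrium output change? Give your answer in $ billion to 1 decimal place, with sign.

−$536.4 billion

MPC = 1 − MPS = 1 − 0.19 = 0.81.
A lump-sum tax change of +$217 billion shifts disposable income by −$217 billion; first-round consumption changes by −c × ΔT = −0.81 × (+$217 billion) = −$175.77 billion.
Expenditure multiplier = 1/(1 − c(1−t)) = 1/(1 − 0.81×0.83) = 1/0.3277 ≈ 3.052.
The tax multiplier is −c × k ≈ −2.472, so ΔY = k × (−c·ΔT) = (−$175.77 billion) / 0.3277 ≈ −$536.4 billion.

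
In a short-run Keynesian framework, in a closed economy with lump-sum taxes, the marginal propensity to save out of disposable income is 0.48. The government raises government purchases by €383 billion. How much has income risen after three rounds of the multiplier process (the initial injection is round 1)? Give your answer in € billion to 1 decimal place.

MPC = 1 − MPS = 1 − 0.48 = 0.52.
Round 1 adds ΔG = €383 billion; each later round is MPC = 0.52 times the previous.
After 3 rounds: 383 + 199.16 + 103.5632 = ΔG·(1 − c^3)/(1 − c) = 383 × (1 − 0.140608)/0.48 ≈ €685.7 billion.

€685.7 billion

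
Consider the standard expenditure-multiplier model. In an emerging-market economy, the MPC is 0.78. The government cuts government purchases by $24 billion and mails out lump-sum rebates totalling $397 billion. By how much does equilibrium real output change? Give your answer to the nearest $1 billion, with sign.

+$1,298 billion

Expenditure multiplier = 1/(1 − MPC) = 1/(1 − 0.78) = 1/0.22 ≈ 4.545.
ΔG contributes k·ΔG = (−$24 billion) / 0.22 ≈ −$109.1 billion.
ΔT of −$397 billion changes first-round spending by −c·ΔT = +$309.66 billion, contributing k·(−c·ΔT) = (+$309.66 billion) / 0.22 ≈ +$1,407.5 billion.
Net ΔY = k(ΔG − c·ΔT) = (+$285.66 billion) / 0.22 ≈ +$1,298 billion.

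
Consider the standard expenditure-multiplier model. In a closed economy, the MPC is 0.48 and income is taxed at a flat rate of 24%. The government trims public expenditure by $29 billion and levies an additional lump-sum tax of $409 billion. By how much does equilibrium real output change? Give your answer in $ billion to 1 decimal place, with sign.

−$354.7 billion

Expenditure multiplier = 1/(1 − c(1−t)) = 1/(1 − 0.48×0.76) = 1/0.6352 ≈ 1.574.
ΔG contributes k·ΔG = (−$29 billion) / 0.6352 ≈ −$45.7 billion.
ΔT of +$409 billion changes first-round spending by −c·ΔT = −$196.32 billion, contributing k·(−c·ΔT) = (−$196.32 billion) / 0.6352 ≈ −$309.1 billion.
Net ΔY = k(ΔG − c·ΔT) = (−$225.32 billion) / 0.6352 ≈ −$354.7 billion.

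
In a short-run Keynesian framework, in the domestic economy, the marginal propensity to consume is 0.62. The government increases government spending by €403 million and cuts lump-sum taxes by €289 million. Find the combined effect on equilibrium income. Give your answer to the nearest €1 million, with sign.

+€1,532 million

Expenditure multiplier = 1/(1 − MPC) = 1/(1 − 0.62) = 1/0.38 ≈ 2.632.
ΔG contributes k·ΔG = (+€403 million) / 0.38 ≈ +€1,060.5 million.
ΔT of −€289 million changes first-round spending by −c·ΔT = +€179.18 million, contributing k·(−c·ΔT) = (+€179.18 million) / 0.38 ≈ +€471.5 million.
Net ΔY = k(ΔG − c·ΔT) = (+€582.18 million) / 0.38 ≈ +€1,532 million.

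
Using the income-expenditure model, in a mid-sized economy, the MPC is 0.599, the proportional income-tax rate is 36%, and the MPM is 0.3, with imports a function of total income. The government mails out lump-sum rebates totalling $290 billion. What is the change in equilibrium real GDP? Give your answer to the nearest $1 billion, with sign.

+$190 billion

A lump-sum tax change of −$290 billion shifts disposable income by +$290 billion; first-round consumption changes by −c × ΔT = −0.599 × (−$290 billion) = +$173.71 billion.
Expenditure multiplier = 1/(1 − c(1−t) + m) = 1/(1 − 0.599×0.64 + 0.3) = 1/0.91664 ≈ 1.091.
The tax multiplier is −c × k ≈ −0.653, so ΔY = k × (−c·ΔT) = (+$173.71 billion) / 0.91664 ≈ +$190 billion.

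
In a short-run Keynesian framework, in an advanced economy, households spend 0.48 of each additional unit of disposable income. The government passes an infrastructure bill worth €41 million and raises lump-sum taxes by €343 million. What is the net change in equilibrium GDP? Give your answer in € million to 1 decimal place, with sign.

Expenditure multiplier = 1/(1 − MPC) = 1/(1 − 0.48) = 1/0.52 ≈ 1.923.
ΔG contributes k·ΔG = (+€41 million) / 0.52 ≈ +€78.8 million.
ΔT of +€343 million changes first-round spending by −c·ΔT = −€164.64 million, contributing k·(−c·ΔT) = (−€164.64 million) / 0.52 ≈ −€316.6 million.
Net ΔY = k(ΔG − c·ΔT) = (−€123.64 million) / 0.52 ≈ −€237.8 million.

−€237.8 million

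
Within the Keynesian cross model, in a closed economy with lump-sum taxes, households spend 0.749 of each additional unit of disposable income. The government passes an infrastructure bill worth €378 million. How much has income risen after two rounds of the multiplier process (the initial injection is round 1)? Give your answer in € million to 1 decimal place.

€661.1 million

Round 1 adds ΔG = €378 million; each later round is MPC = 0.749 times the previous.
After 2 rounds: 378 + 283.122 = ΔG·(1 − c^2)/(1 − c) = 378 × (1 − 0.561001)/0.251 ≈ €661.1 million.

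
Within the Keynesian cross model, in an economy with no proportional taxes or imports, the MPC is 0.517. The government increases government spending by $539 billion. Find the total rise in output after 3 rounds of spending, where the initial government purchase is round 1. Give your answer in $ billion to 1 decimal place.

Round 1 adds ΔG = $539 billion; each later round is MPC = 0.517 times the previous.
After 3 rounds: 539 + 278.663 + 144.068771 = ΔG·(1 − c^3)/(1 − c) = 539 × (1 − 0.138188413)/0.483 ≈ $961.7 billion.

$961.7 billion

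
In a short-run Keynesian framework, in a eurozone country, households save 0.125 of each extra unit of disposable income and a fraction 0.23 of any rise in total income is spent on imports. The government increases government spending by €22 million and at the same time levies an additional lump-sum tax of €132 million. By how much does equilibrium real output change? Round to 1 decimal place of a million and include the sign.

MPC = 1 − MPS = 1 − 0.125 = 0.875.
Expenditure multiplier = 1/(1 − c + m) = 1/(1 − 0.875 + 0.23) = 1/0.355 ≈ 2.817.
ΔG contributes k·ΔG = (+€22 million) / 0.355 ≈ +€62 million.
ΔT of +€132 million changes first-round spending by −c·ΔT = −€115.5 million, contributing k·(−c·ΔT) = (−€115.5 million) / 0.355 ≈ −€325.4 million.
Net ΔY = k(ΔG − c·ΔT) = (−€93.5 million) / 0.355 ≈ −€263.4 million.

−€263.4 million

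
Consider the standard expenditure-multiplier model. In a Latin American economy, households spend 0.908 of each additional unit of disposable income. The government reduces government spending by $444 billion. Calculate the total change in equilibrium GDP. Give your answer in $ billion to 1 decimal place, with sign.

−$4,826.1 billion

Government-spending multiplier = 1/(1 − MPC) = 1/(1 − 0.908) = 1/0.092 ≈ 10.87.
ΔY = k × ΔG = (−$444 billion) / 0.092 ≈ −$4,826.1 billion.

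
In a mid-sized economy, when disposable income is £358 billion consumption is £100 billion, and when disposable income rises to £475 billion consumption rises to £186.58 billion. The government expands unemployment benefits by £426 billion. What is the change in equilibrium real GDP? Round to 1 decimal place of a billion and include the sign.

+£1,212.5 billion

MPC = ΔC/ΔYd = (186.58 − 100)/(475 − 358) = 86.58/117 = 0.74.
The transfer change shifts disposable income by +£426 billion, so first-round consumption changes by c·ΔTR = 0.74 × (+£426 billion) = +£315.24 billion.
Expenditure multiplier = 1/(1 − MPC) = 1/(1 − 0.74) = 1/0.26 ≈ 3.846.
The transfer multiplier is c × k ≈ 2.846, so ΔY = k × (c·ΔTR) = (+£315.24 billion) / 0.26 ≈ +£1,212.5 billion.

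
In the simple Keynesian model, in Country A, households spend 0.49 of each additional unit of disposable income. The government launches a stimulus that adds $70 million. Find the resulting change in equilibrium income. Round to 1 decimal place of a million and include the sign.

+$137.3 million

Government-spending multiplier = 1/(1 − MPC) = 1/(1 − 0.49) = 1/0.51 ≈ 1.961.
ΔY = k × ΔG = (+$70 million) / 0.51 ≈ +$137.3 million.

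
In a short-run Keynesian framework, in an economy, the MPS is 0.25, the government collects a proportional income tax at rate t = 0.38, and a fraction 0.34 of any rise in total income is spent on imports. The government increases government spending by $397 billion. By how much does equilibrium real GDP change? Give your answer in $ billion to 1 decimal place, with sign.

MPC = 1 − MPS = 1 − 0.25 = 0.75.
Government-spending multiplier = 1/(1 − c(1−t) + m) = 1/(1 − 0.75×0.62 + 0.34) = 1/0.875 ≈ 1.143.
ΔY = k × ΔG = (+$397 billion) / 0.875 ≈ +$453.7 billion.

+$453.7 billion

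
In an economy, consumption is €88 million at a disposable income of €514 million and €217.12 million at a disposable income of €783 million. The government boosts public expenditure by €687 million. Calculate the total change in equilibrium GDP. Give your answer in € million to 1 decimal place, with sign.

+€1,321.2 million

MPC = ΔC/ΔYd = (217.12 − 88)/(783 − 514) = 129.12/269 = 0.48.
Government-spending multiplier = 1/(1 − MPC) = 1/(1 − 0.48) = 1/0.52 ≈ 1.923.
ΔY = k × ΔG = (+€687 million) / 0.52 ≈ +€1,321.2 million.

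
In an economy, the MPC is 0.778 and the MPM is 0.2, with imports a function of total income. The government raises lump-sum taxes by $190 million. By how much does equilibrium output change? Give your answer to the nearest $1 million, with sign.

−$350 million

A lump-sum tax change of +$190 million shifts disposable income by −$190 million; first-round consumption changes by −c × ΔT = −0.778 × (+$190 million) = −$147.82 million.
Expenditure multiplier = 1/(1 − c + m) = 1/(1 − 0.778 + 0.2) = 1/0.422 ≈ 2.37.
The tax multiplier is −c × k ≈ −1.844, so ΔY = k × (−c·ΔT) = (−$147.82 million) / 0.422 ≈ −$350 million.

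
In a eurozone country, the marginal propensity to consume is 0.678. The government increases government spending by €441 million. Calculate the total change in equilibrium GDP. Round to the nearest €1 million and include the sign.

Government-spending multiplier = 1/(1 − MPC) = 1/(1 − 0.678) = 1/0.322 ≈ 3.106.
ΔY = k × ΔG = (+€441 million) / 0.322 ≈ +€1,370 million.

+€1,370 million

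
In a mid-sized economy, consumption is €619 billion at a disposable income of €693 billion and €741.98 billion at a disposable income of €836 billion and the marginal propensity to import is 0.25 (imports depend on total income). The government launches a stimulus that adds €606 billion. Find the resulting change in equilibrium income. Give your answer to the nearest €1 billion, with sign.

MPC = ΔC/ΔYd = (741.98 − 619)/(836 − 693) = 122.98/143 = 0.86.
Spending multiplier = 1/(1 − c + m) = 1/(1 − 0.86 + 0.25) = 1/0.39 ≈ 2.564.
ΔY = k × ΔG = (+€606 billion) / 0.39 ≈ +€1,554 billion.

+€1,554 billion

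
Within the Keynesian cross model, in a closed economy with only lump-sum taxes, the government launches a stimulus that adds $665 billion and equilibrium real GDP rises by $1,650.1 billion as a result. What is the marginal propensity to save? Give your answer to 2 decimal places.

0.40

Implied spending multiplier k = ΔY/ΔG = 1,650.1/665 ≈ 2.4814.
Since k = 1/(1 − MPC), MPC = 1 − 1/k = 1 − ΔG/ΔY = 1 − 665/1,650.1 ≈ 0.60.
MPS = 1 − MPC = 0.40.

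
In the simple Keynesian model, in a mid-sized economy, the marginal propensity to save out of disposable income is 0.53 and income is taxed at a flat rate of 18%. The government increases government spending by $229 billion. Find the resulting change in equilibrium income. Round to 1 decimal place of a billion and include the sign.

MPC = 1 − MPS = 1 − 0.53 = 0.47.
Government-spending multiplier = 1/(1 − c(1−t)) = 1/(1 − 0.47×0.82) = 1/0.6146 ≈ 1.627.
ΔY = k × ΔG = (+$229 billion) / 0.6146 ≈ +$372.6 billion.

+$372.6 billion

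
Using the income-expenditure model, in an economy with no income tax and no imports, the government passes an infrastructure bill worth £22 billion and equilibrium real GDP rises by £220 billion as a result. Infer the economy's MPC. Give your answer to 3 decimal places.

0.900

Implied spending multiplier k = ΔY/ΔG = 220/22 = 10.
Since k = 1/(1 − MPC), MPC = 1 − 1/k = 1 − ΔG/ΔY = 1 − 22/220 = 0.900.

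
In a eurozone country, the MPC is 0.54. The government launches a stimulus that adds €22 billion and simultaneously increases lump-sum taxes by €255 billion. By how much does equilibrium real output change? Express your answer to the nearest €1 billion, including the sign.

−€252 billion

Expenditure multiplier = 1/(1 − MPC) = 1/(1 − 0.54) = 1/0.46 ≈ 2.174.
ΔG contributes k·ΔG = (+€22 billion) / 0.46 ≈ +€47.8 billion.
ΔT of +€255 billion changes first-round spending by −c·ΔT = −€137.7 billion, contributing k·(−c·ΔT) = (−€137.7 billion) / 0.46 ≈ −€299.3 billion.
Net ΔY = k(ΔG − c·ΔT) = (−€115.7 billion) / 0.46 ≈ −€252 billion.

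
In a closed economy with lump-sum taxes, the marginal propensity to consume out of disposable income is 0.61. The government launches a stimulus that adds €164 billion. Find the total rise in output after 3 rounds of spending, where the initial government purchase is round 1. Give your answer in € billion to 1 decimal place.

Round 1 adds ΔG = €164 billion; each later round is MPC = 0.61 times the previous.
After 3 rounds: 164 + 100.04 + 61.0244 = ΔG·(1 − c^3)/(1 − c) = 164 × (1 − 0.226981)/0.39 ≈ €325.1 billion.

€325.1 billion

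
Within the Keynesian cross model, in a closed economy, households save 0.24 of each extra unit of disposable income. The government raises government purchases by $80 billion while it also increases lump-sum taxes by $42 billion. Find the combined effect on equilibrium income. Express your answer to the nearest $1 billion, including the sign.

MPC = 1 − MPS = 1 − 0.24 = 0.76.
Expenditure multiplier = 1/(1 − MPC) = 1/(1 − 0.76) = 1/0.24 ≈ 4.167.
ΔG contributes k·ΔG = (+$80 billion) / 0.24 ≈ +$333.3 billion.
ΔT of +$42 billion changes first-round spending by −c·ΔT = −$31.92 billion, contributing k·(−c·ΔT) = (−$31.92 billion) / 0.24 = −$133 billion.
Net ΔY = k(ΔG − c·ΔT) = (+$48.08 billion) / 0.24 ≈ +$200 billion.

+$200 billion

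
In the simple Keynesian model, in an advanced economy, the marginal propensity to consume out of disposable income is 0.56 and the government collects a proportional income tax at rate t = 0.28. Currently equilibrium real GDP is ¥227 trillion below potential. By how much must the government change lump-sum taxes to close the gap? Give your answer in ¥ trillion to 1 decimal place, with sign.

Spending multiplier = 1/(1 − c(1−t)) = 1/(1 − 0.56×0.72) = 1/0.5968 ≈ 1.676.
Tax multiplier = −c·k = −0.56/0.5968 ≈ −0.938. Need ΔY = +¥227 trillion, so ΔT = ΔY/(−c·k) = −(+¥227 trillion) × 0.5968 / 0.56 ≈ −¥241.9 trillion.
The government should cut lump-sum taxes by ¥241.9 trillion.

−¥241.9 trillion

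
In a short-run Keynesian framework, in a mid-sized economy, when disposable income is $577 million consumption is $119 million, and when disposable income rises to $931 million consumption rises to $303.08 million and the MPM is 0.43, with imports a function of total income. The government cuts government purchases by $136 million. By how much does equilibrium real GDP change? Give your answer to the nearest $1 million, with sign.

MPC = ΔC/ΔYd = (303.08 − 119)/(931 − 577) = 184.08/354 = 0.52.
Expenditure multiplier = 1/(1 − c + m) = 1/(1 − 0.52 + 0.43) = 1/0.91 ≈ 1.099.
ΔY = k × ΔG = (−$136 million) / 0.91 ≈ −$149 million.

−$149 million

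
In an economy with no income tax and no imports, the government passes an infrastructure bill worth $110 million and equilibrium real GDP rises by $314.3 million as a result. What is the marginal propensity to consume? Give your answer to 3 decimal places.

0.650

Implied spending multiplier k = ΔY/ΔG = 314.3/110 ≈ 2.8573.
Since k = 1/(1 − MPC), MPC = 1 − 1/k = 1 − ΔG/ΔY = 1 − 110/314.3 ≈ 0.650.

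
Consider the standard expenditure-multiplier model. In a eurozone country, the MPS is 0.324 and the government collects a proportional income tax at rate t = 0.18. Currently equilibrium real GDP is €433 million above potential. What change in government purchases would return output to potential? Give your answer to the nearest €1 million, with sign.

−€193 million

MPC = 1 − MPS = 1 − 0.324 = 0.676.
Spending multiplier = 1/(1 − c(1−t)) = 1/(1 − 0.676×0.82) = 1/0.44568 ≈ 2.244.
Need ΔY = −€433 million, so ΔG = ΔY/k = (−€433 million) × 0.44568 ≈ −€193 million.
The government should cut government purchases by €193 million.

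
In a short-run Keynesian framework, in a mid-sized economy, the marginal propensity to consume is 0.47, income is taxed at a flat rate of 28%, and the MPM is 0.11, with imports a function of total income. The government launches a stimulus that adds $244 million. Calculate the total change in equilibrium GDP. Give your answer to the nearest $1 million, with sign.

+$316 million

Expenditure multiplier = 1/(1 − c(1−t) + m) = 1/(1 − 0.47×0.72 + 0.11) = 1/0.7716 ≈ 1.296.
ΔY = k × ΔG = (+$244 million) / 0.7716 ≈ +$316 million.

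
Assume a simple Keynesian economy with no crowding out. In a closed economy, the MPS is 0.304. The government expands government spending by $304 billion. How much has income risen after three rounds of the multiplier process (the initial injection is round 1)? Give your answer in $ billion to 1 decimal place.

MPC = 1 − MPS = 1 − 0.304 = 0.696.
Round 1 adds ΔG = $304 billion; each later round is MPC = 0.696 times the previous.
After 3 rounds: 304 + 211.584 + 147.262464 = ΔG·(1 − c^3)/(1 − c) = 304 × (1 − 0.337153536)/0.304 ≈ $662.8 billion.

$662.8 billion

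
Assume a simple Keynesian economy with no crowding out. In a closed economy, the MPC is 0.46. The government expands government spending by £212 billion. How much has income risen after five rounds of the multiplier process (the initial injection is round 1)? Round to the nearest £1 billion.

£385 billion

Round 1 adds ΔG = £212 billion; each later round is MPC = 0.46 times the previous.
After 5 rounds: 212 + 97.52 + 44.8592 + 20.635232 + 9.49220672 = ΔG·(1 − c^5)/(1 − c) = 212 × (1 − 0.0205962976)/0.54 ≈ £385 billion.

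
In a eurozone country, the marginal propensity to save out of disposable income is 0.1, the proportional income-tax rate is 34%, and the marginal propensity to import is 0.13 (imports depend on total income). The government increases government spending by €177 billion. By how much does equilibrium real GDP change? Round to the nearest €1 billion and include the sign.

+€330 billion

MPC = 1 − MPS = 1 − 0.1 = 0.9.
Spending multiplier = 1/(1 − c(1−t) + m) = 1/(1 − 0.9×0.66 + 0.13) = 1/0.536 ≈ 1.866.
ΔY = k × ΔG = (+€177 billion) / 0.536 ≈ +€330 billion.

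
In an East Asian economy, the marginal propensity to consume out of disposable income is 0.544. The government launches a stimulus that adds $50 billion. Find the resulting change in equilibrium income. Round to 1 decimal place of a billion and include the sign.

+$109.6 billion

Expenditure multiplier = 1/(1 − MPC) = 1/(1 − 0.544) = 1/0.456 ≈ 2.193.
ΔY = k × ΔG = (+$50 billion) / 0.456 ≈ +$109.6 billion.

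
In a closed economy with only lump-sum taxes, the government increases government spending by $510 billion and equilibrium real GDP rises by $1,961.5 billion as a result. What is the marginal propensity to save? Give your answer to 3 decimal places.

0.260

Implied spending multiplier k = ΔY/ΔG = 1,961.5/510 ≈ 3.8461.
Since k = 1/(1 − MPC), MPC = 1 − 1/k = 1 − ΔG/ΔY = 1 − 510/1,961.5 ≈ 0.740.
MPS = 1 − MPC = 0.260.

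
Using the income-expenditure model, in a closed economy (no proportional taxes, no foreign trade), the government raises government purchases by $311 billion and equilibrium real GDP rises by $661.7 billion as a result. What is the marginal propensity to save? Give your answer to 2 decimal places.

0.47

Implied spending multiplier k = ΔY/ΔG = 661.7/311 ≈ 2.1277.
Since k = 1/(1 − MPC), MPC = 1 − 1/k = 1 − ΔG/ΔY = 1 − 311/661.7 ≈ 0.53.
MPS = 1 − MPC = 0.47.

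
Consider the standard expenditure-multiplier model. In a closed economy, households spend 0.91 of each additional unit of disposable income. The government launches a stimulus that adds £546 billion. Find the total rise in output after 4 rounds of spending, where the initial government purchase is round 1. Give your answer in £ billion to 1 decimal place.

£1,906.5 billion

Round 1 adds ΔG = £546 billion; each later round is MPC = 0.91 times the previous.
After 4 rounds: 546 + 496.86 + 452.1426 + 411.449766 = ΔG·(1 − c^4)/(1 − c) = 546 × (1 − 0.68574961)/0.09 ≈ £1,906.5 billion.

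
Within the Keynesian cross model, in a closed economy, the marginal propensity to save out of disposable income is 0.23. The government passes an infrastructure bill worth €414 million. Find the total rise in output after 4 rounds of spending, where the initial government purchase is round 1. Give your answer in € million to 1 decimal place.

€1,167.2 million

MPC = 1 − MPS = 1 − 0.23 = 0.77.
Round 1 adds ΔG = €414 million; each later round is MPC = 0.77 times the previous.
After 4 rounds: 414 + 318.78 + 245.4606 + 189.004662 = ΔG·(1 − c^4)/(1 − c) = 414 × (1 − 0.35153041)/0.23 ≈ €1,167.2 million.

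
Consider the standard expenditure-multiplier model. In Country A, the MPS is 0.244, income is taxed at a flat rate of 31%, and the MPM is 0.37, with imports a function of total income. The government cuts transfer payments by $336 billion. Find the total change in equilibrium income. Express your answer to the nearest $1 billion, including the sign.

MPC = 1 − MPS = 1 − 0.244 = 0.756.
The transfer change shifts disposable income by −$336 billion, so first-round consumption changes by c·ΔTR = 0.756 × (−$336 billion) = −$254.016 billion.
Expenditure multiplier = 1/(1 − c(1−t) + m) = 1/(1 − 0.756×0.69 + 0.37) = 1/0.84836 ≈ 1.179.
The transfer multiplier is c × k ≈ 0.891, so ΔY = k × (c·ΔTR) = (−$254.016 billion) / 0.84836 ≈ −$299 billion.

−$299 billion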